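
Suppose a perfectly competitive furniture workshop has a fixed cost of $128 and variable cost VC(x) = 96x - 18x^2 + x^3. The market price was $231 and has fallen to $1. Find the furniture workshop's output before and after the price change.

AVC = 96 - 18x + x^2, minimized at x = 9 where min AVC = $15. MC = 96 - 36x + 3x^2.
At P = $231 ≥ min AVC, set P = MC on the rising branch: x = 15.
At P = $1 < min AVC = $15, price no longer covers variable cost at any output, so the firm shuts down: x = 0.

Output falls from 15 to 0 (the firm shuts down)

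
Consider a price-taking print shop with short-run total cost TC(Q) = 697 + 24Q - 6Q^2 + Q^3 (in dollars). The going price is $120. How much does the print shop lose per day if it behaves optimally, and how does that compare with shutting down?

AVC = 24 - 6Q + Q^2 has its minimum $15 at Q = 3; price $120 clears that bar, so the firm operates.
With MC = 24 - 12Q + 3Q^2, P = MC on the upward-sloping part at Q* = 8.
TR = 120·8 = 960. TC = 697 + 320 = 1017. Profit = 960 − 1017 = -$57.
By producing, the firm covers all variable cost plus $640 of fixed cost; shutting down would lose the full $697.

Profit = -$57 at Q = 8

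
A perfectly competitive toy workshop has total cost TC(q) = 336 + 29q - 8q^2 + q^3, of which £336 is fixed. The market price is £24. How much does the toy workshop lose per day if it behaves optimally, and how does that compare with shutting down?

Profit = -£286 at q = 5

AVC = 29 - 8q + q^2 has its minimum £13 at q = 4; price £24 clears that bar, so the firm operates.
MC = 29 - 16q + 3q^2. Setting P = MC and taking the root on the rising branch gives q* = 5.
TR = 24·5 = 120. TC = 336 + 70 = 406. Profit = 120 − 406 = -£286.
Shutting down would mean losing the fixed cost of £336, so operating at a loss of £286 is better by £50.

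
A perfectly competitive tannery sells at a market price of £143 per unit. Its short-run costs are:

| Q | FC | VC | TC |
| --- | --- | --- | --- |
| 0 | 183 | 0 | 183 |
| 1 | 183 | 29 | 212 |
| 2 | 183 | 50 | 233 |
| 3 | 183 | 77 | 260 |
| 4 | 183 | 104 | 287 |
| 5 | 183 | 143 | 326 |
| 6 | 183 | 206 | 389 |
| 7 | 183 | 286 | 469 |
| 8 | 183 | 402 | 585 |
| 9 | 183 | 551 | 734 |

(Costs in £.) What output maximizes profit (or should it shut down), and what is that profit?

Q = 8; profit = £559

Tabulate TR − TC: Q=0: -183; Q=1: -69; Q=2: 53; Q=3: 169; Q=4: 285; Q=5: 389; Q=6: 469; Q=7: 532; Q=8: 559; Q=9: 553.
Profit is maximized at Q = 8. AVC there is 402/8 = £50.25 ≤ P, so producing beats shutting down (which would give -£183).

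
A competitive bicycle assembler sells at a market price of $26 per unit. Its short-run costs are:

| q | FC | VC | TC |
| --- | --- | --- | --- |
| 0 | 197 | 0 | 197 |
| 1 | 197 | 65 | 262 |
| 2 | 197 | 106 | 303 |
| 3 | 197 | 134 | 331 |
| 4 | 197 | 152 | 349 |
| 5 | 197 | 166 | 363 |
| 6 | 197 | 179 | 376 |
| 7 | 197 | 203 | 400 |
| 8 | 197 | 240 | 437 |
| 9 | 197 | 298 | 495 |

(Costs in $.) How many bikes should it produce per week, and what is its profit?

Profit at each row (π = 26q − TC): q=0: -197; q=1: -236; q=2: -251; q=3: -253; q=4: -245; q=5: -233; q=6: -220; q=7: -218; q=8: -229; q=9: -261.
Profit is highest at q = 0. Equivalently, the lowest AVC in the table is 203/7 ≈ $29 at q = 7, and P = $26 falls below it — price never covers variable cost, so the firm shuts down and loses only its fixed cost.

q = 0 (shut down); profit = -$197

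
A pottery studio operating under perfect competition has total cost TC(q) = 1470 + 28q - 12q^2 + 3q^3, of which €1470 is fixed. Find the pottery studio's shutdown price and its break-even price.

AVC = 28 - 12q + 3q^2; minimized at q = 2, giving min AVC = €16. That is the shutdown price.
ATC = 1470/q + 28 - 12q + 3q^2. Setting dATC/dq = −1470/q^2 − 12 + 6q = 0 gives q = 7 (since 6·7^3 − 12·7^2 = 1470).
min ATC = 1470/7 + 28 − 12·7 + 3·7^2 = €301. That is the break-even price.
Between these two prices the firm operates at a loss; above €301 it earns a profit.

Shutdown price = €16; break-even price = €301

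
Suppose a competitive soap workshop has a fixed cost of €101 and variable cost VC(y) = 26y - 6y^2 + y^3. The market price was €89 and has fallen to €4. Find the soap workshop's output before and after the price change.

AVC = 26 - 6y + y^2, minimized at y = 3 where min AVC = €17. MC = 26 - 12y + 3y^2.
With P = €89 above the shutdown price, P = MC gives y = 7.
At P = €4 < min AVC = €17, price no longer covers variable cost at any output, so the firm shuts down: y = 0.

Output falls from 7 to 0 (the firm shuts down)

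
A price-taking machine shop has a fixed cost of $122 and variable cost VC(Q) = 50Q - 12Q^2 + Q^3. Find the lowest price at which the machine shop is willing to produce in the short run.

$14 per unit

The firm shuts down when price falls below the minimum of average variable cost. AVC = VC/Q = 50 - 12Q + Q^2.
dAVC/dQ = -12 + 2Q = 0 gives Q = 6. min AVC = 50 - 12·6 + 6^2 = 14.
The firm shuts down for any P below $14.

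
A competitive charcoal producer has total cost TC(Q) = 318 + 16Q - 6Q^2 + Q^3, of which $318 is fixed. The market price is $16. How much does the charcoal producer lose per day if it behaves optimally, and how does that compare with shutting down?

AVC = 16 - 6Q + Q^2 has its minimum $7 at Q = 3; price $16 clears that bar, so the firm operates.
With MC = 16 - 12Q + 3Q^2, P = MC on the upward-sloping part at Q* = 4.
TR = 16·4 = 64. TC = 318 + 32 = 350. Profit = 64 − 350 = -$286.
Shutting down would mean losing the fixed cost of $318, so operating at a loss of $286 is better by $32.

Profit = -$286 at Q = 4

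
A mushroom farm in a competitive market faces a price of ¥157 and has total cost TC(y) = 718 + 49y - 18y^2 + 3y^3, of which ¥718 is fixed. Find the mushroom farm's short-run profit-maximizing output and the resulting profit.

AVC = 49 - 18y + 3y^2; min AVC = ¥22 at y = 3. Since P = ¥157 ≥ min AVC, the firm produces.
MC = 49 - 36y + 9y^2. Setting P = MC and taking the root on the rising branch gives y* = 6.
TR = 157·6 = 942. TC = 718 + 294 = 1012. Profit = 942 − 1012 = -¥70.
That loss of ¥70 beats the ¥718 the firm would lose by shutting down; producing recovers ¥648 of fixed cost.

Profit = -¥70 at y = 6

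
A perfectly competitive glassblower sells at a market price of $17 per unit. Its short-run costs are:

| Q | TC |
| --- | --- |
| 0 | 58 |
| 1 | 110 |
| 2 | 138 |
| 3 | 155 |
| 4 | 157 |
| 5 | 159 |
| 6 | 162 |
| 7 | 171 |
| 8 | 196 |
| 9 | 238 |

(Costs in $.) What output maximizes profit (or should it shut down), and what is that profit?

Q = 7; profit = -$52

Tabulate TR − TC: Q=0: -58; Q=1: -93; Q=2: -104; Q=3: -104; Q=4: -89; Q=5: -74; Q=6: -60; Q=7: -52; Q=8: -60; Q=9: -85.
Profit is maximized at Q = 7. AVC there is 113/7 = $16.14 ≤ P, so producing beats shutting down (which would give -$58).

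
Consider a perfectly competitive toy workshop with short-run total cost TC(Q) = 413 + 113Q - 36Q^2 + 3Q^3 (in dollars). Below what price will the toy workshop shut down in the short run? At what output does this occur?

The shutdown price is the minimum of AVC. VC = 113Q - 36Q^2 + 3Q^3, so AVC = 113 - 36Q + 3Q^2.
At the minimum of AVC, MC = AVC. MC = 113 - 72Q + 9Q^2; setting MC = AVC gives 6Q^2 - 36Q = 0, so Q = 6. min AVC = 5.
So the shutdown price is $5.

$5 per unit, at Q = 6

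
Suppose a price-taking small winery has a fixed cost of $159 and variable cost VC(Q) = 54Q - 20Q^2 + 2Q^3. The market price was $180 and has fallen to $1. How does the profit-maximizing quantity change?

MC = 54 - 40Q + 6Q^2; the shutdown threshold is min AVC = $4 (at Q = 5).
With P = $180 above the shutdown price, P = MC gives Q = 9.
At P = $1 < min AVC = $4, price no longer covers variable cost at any output, so the firm shuts down: Q = 0.

Output falls from 9 to 0 (the firm shuts down)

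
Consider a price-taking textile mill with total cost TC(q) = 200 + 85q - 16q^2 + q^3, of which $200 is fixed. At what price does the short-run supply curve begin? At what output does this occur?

$21 per unit, at q = 8

Short-run supply begins at min AVC. From VC = 85q - 16q^2 + q^3, AVC = 85 - 16q + q^2.
At the minimum of AVC, MC = AVC. MC = 85 - 32q + 3q^2; setting MC = AVC gives 2q^2 - 16q = 0, so q = 8. min AVC = 21.
For P < $21 the firm produces nothing.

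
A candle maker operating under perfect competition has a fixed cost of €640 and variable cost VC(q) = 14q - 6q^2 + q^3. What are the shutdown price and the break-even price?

Shutdown price = min AVC. AVC = 14 - 6q + q^2, with vertex at q = 3 and minimum €5.
ATC = 640/q + 14 - 6q + q^2. Setting dATC/dq = −640/q^2 − 6 + 2q = 0 gives q = 8 (since 2·8^3 − 6·8^2 = 640).
min ATC = 640/8 + 14 − 6·8 + 8^2 = €110. That is the break-even price.
Between these two prices the firm operates at a loss; above €110 it earns a profit.

Shutdown price = €5; break-even price = €110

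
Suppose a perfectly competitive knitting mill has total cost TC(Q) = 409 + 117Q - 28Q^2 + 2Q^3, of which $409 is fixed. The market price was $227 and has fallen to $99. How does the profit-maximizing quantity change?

MC = 117 - 56Q + 6Q^2; the shutdown threshold is min AVC = $19 (at Q = 7).
With P = $227 above the shutdown price, P = MC gives Q = 11.
At P = $99 ≥ min AVC, set P = MC: Q = 9. The firm stays open but cuts output.

Output falls from 11 to 9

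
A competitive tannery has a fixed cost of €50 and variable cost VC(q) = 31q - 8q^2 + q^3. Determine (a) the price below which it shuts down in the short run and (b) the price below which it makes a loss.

AVC = 31 - 8q + q^2; minimized at q = 4, giving min AVC = €15. That is the shutdown price.
ATC = 50/q + 31 - 8q + q^2. Setting dATC/dq = −50/q^2 − 8 + 2q = 0 gives q = 5 (since 2·5^3 − 8·5^2 = 50).
min ATC = 50/5 + 31 − 8·5 + 5^2 = €26. That is the break-even price.
For €15 ≤ P < €26 the firm produces at a loss; below €15 it shuts down.

Shutdown price = €15; break-even price = €26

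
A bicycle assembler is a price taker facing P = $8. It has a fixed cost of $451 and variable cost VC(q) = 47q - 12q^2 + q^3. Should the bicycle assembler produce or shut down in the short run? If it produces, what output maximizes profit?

Shut down

Variable cost is VC = 47q - 12q^2 + q^3, so AVC = VC/q = 47 - 12q + q^2 and MC = dTC/dq = 47 - 24q + 3q^2.
AVC hits its minimum where MC = AVC, at q = 6, giving min AVC = 47 - 12·6 + 6^2 = $11.
With P < min AVC ($8 < $11), every unit sold adds to the loss.
The firm minimizes its loss by shutting down and losing only its fixed cost of $451.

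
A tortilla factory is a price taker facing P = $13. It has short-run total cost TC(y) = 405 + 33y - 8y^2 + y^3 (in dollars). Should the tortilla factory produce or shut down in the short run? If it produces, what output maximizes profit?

Shut down

Variable cost is VC = 33y - 8y^2 + y^3, so AVC = VC/y = 33 - 8y + y^2 and MC = dTC/dy = 33 - 16y + 3y^2.
AVC is minimized where dAVC/dy = -8 + 2y = 0, at y = 4; min AVC = 33 - 8·4 + 4^2 = $17.
P = $13 lies below min AVC = $17; no output level covers variable cost.
Best response: produce nothing and absorb the $405 fixed cost.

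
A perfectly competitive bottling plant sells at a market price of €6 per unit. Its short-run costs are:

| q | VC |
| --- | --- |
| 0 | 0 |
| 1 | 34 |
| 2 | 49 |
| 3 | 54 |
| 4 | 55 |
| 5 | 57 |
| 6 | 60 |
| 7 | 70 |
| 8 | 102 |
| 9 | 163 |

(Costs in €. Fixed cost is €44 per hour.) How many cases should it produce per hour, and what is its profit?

Profit at each row (π = 6q − TC): q=0: -44; q=1: -72; q=2: -81; q=3: -80; q=4: -75; q=5: -71; q=6: -68; q=7: -72; q=8: -98; q=9: -153.
Profit is highest at q = 0. Equivalently, the lowest AVC in the table is 60/6 ≈ €10 at q = 6, and P = €6 falls below it — price never covers variable cost, so the firm shuts down and loses only its fixed cost.

q = 0 (shut down); profit = -€44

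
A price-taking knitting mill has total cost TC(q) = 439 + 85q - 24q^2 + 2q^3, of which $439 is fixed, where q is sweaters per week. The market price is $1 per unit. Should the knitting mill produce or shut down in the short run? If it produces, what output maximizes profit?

Strip out fixed cost: VC = 85q - 24q^2 + 2q^3. Then AVC = 85 - 24q + 2q^2 and MC = 85 - 48q + 6q^2.
AVC is minimized where dAVC/dq = -24 + 4q = 0, at q = 6; min AVC = 85 - 24·6 + 2·6^2 = $13.
Since P = $1 < min AVC = $13, price fails to cover variable cost at any output.
Shutting down limits the loss to fixed cost, $439.

Shut down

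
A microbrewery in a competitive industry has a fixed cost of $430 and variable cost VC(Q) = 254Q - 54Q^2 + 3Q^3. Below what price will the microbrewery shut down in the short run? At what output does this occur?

$11 per unit, at Q = 9

The firm shuts down when price falls below the minimum of average variable cost. AVC = VC/Q = 254 - 54Q + 3Q^2.
At the minimum of AVC, MC = AVC. MC = 254 - 108Q + 9Q^2; setting MC = AVC gives 6Q^2 - 54Q = 0, so Q = 9. min AVC = 11.
For P < $11 the firm produces nothing.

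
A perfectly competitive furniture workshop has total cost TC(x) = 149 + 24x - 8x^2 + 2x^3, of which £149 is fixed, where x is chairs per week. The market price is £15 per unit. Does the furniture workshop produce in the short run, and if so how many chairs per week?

Shut down

Variable cost is VC = 24x - 8x^2 + 2x^3, so AVC = VC/x = 24 - 8x + 2x^2 and MC = dTC/dx = 24 - 16x + 6x^2.
The AVC parabola has its vertex at x = 8/4 = 2, where AVC = 24 - 8·2 + 2·2^2 = £16.
Since P = £15 < min AVC = £16, price fails to cover variable cost at any output.
Best response: produce nothing and absorb the £149 fixed cost.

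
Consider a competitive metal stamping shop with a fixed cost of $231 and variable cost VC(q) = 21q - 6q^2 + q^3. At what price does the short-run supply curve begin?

$12 per unit

The firm shuts down when price falls below the minimum of average variable cost. AVC = VC/q = 21 - 6q + q^2.
dAVC/dq = -6 + 2q = 0 gives q = 3. min AVC = 21 - 6·3 + 3^2 = 12.
For P < $12 the firm produces nothing.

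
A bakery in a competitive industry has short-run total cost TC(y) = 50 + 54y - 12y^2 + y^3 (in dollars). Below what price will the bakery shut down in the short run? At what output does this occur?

$18 per unit, at y = 6

The shutdown price is the minimum of AVC. VC = 54y - 12y^2 + y^3, so AVC = 54 - 12y + y^2.
At the minimum of AVC, MC = AVC. MC = 54 - 24y + 3y^2; setting MC = AVC gives 2y^2 - 12y = 0, so y = 6. min AVC = 18.
For P < $18 the firm produces nothing.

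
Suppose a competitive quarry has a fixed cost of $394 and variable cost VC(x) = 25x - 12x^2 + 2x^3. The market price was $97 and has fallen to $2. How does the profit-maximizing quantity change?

Output falls from 6 to 0 (the firm shuts down)

AVC = 25 - 12x + 2x^2, minimized at x = 3 where min AVC = $7. MC = 25 - 24x + 6x^2.
With P = $97 above the shutdown price, P = MC gives x = 6.
At P = $2 < min AVC = $7, price no longer covers variable cost at any output, so the firm shuts down: x = 0.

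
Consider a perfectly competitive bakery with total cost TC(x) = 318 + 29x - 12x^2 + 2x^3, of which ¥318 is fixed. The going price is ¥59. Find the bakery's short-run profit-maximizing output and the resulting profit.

AVC = 29 - 12x + 2x^2 has its minimum ¥11 at x = 3; price ¥59 clears that bar, so the firm operates.
With MC = 29 - 24x + 6x^2, P = MC on the upward-sloping part at x* = 5.
TR = 59·5 = 295. TC = 318 + 95 = 413. Profit = 295 − 413 = -¥118.
That loss of ¥118 beats the ¥318 the firm would lose by shutting down; producing recovers ¥200 of fixed cost.

Profit = -¥118 at x = 5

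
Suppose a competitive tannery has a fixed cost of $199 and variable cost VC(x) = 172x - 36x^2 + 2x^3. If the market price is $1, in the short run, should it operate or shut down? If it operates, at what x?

From TC, MC = TC'(x) = 172 - 72x + 6x^2 and AVC = VC/x = 172 - 36x + 2x^2.
AVC is minimized where dAVC/dx = -36 + 4x = 0, at x = 9; min AVC = 172 - 36·9 + 2·9^2 = $10.
P = $1 lies below min AVC = $10; no output level covers variable cost.
Shutting down limits the loss to fixed cost, $199.

Shut down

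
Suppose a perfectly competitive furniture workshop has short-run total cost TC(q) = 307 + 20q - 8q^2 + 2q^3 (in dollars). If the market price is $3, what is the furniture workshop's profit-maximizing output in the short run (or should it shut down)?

Strip out fixed cost: VC = 20q - 8q^2 + 2q^3. Then AVC = 20 - 8q + 2q^2 and MC = 20 - 16q + 6q^2.
AVC hits its minimum where MC = AVC, at q = 2, giving min AVC = 20 - 8·2 + 2·2^2 = $12.
With P < min AVC ($3 < $12), every unit sold adds to the loss.
Best response: produce nothing and absorb the $307 fixed cost.

Shut down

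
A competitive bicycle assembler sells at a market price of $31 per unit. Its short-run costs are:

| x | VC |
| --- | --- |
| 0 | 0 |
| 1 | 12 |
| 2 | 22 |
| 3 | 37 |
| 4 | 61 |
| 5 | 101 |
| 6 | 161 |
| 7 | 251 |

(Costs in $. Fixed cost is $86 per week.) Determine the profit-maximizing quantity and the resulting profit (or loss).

x = 4; profit = -$23

Tabulate TR − TC: x=0: -86; x=1: -67; x=2: -46; x=3: -30; x=4: -23; x=5: -32; x=6: -61; x=7: -120.
Profit is maximized at x = 4. AVC there is 61/4 = $15.25 ≤ P, so producing beats shutting down (which would give -$86).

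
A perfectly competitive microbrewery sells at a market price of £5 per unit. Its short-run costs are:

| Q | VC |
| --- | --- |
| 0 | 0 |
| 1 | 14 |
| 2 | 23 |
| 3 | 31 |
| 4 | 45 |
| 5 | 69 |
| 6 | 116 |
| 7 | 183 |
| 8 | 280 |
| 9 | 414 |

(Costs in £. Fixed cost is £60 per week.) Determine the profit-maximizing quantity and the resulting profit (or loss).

Compute π = P·Q − TC at each output: Q=0: -60; Q=1: -69; Q=2: -73; Q=3: -76; Q=4: -85; Q=5: -104; Q=6: -146; Q=7: -208; Q=8: -300; Q=9: -429.
Profit is highest at Q = 0. Equivalently, the lowest AVC in the table is 31/3 ≈ £10.33 at Q = 3, and P = £5 falls below it — price never covers variable cost, so the firm shuts down and loses only its fixed cost.

Q = 0 (shut down); profit = -£60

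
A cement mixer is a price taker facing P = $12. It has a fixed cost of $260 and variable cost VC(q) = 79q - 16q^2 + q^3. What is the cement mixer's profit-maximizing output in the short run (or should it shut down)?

Shut down

Strip out fixed cost: VC = 79q - 16q^2 + q^3. Then AVC = 79 - 16q + q^2 and MC = 79 - 32q + 3q^2.
AVC hits its minimum where MC = AVC, at q = 8, giving min AVC = 79 - 16·8 + 8^2 = $15.
P = $12 lies below min AVC = $15; no output level covers variable cost.
The firm minimizes its loss by shutting down and losing only its fixed cost of $260.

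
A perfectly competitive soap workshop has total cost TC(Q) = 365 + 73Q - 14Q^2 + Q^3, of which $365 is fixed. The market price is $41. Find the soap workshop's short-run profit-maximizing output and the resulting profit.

Profit = -$237 at Q = 8

AVC = 73 - 14Q + Q^2 has its minimum $24 at Q = 7; price $41 clears that bar, so the firm operates.
MC = 73 - 28Q + 3Q^2. Setting P = MC and taking the root on the rising branch gives Q* = 8.
TR = 41·8 = 328. TC = 365 + 200 = 565. Profit = 328 − 565 = -$237.
By producing, the firm covers all variable cost plus $128 of fixed cost; shutting down would lose the full $365.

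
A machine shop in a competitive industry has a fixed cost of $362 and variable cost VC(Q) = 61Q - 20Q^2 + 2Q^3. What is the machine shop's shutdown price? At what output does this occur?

The shutdown price is the minimum of AVC. VC = 61Q - 20Q^2 + 2Q^3, so AVC = 61 - 20Q + 2Q^2.
dAVC/dQ = -20 + 4Q = 0 gives Q = 5. min AVC = 61 - 20·5 + 2·5^2 = 11.
For P < $11 the firm produces nothing.

$11 per unit, at Q = 5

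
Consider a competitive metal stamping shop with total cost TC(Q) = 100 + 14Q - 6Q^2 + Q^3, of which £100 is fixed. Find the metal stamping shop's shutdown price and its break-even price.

Shutdown price = min AVC. AVC = 14 - 6Q + Q^2, with vertex at Q = 3 and minimum £5.
ATC = 100/Q + 14 - 6Q + Q^2. Setting dATC/dQ = −100/Q^2 − 6 + 2Q = 0 gives Q = 5 (since 2·5^3 − 6·5^2 = 100).
min ATC = 100/5 + 14 − 6·5 + 5^2 = £29. That is the break-even price.
Between these two prices the firm operates at a loss; above £29 it earns a profit.

Shutdown price = £5; break-even price = £29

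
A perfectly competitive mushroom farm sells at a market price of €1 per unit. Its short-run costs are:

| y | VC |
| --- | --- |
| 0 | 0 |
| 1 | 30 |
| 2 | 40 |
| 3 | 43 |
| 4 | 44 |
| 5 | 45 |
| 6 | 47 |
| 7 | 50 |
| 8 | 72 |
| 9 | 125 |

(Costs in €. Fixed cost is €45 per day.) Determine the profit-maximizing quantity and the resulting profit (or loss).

Tabulate TR − TC: y=0: -45; y=1: -74; y=2: -83; y=3: -85; y=4: -85; y=5: -85; y=6: -86; y=7: -88; y=8: -109; y=9: -161.
Profit is highest at y = 0. Equivalently, the lowest AVC in the table is 50/7 ≈ €7.14 at y = 7, and P = €1 falls below it — price never covers variable cost, so the firm shuts down and loses only its fixed cost.

y = 0 (shut down); profit = -€45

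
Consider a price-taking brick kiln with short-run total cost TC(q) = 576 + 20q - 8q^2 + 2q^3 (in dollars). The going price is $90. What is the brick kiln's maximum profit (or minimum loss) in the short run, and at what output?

Profit = -$276 at q = 5

AVC = 20 - 8q + 2q^2 has its minimum $12 at q = 2; price $90 clears that bar, so the firm operates.
MC = 20 - 16q + 6q^2. Setting P = MC and taking the root on the rising branch gives q* = 5.
TR = 90·5 = 450. TC = 576 + 150 = 726. Profit = 450 − 726 = -$276.
That loss of $276 beats the $576 the firm would lose by shutting down; producing recovers $300 of fixed cost.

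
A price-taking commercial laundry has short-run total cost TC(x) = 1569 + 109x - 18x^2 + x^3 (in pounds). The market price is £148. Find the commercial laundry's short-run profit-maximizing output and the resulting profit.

Profit = -£217 at x = 13

AVC = 109 - 18x + x^2 has its minimum £28 at x = 9; price £148 clears that bar, so the firm operates.
MC = 109 - 36x + 3x^2. Setting P = MC and taking the root on the rising branch gives x* = 13.
TR = 148·13 = 1924. TC = 1569 + 572 = 2141. Profit = 1924 − 2141 = -£217.
By producing, the firm covers all variable cost plus £1352 of fixed cost; shutting down would lose the full £1569.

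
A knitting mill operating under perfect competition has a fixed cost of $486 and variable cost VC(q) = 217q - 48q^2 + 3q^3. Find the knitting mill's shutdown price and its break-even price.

Shutdown price = $25; break-even price = $82

AVC = 217 - 48q + 3q^2; minimized at q = 8, giving min AVC = $25. That is the shutdown price.
ATC = 486/q + 217 - 48q + 3q^2. Setting dATC/dq = −486/q^2 − 48 + 6q = 0 gives q = 9 (since 6·9^3 − 48·9^2 = 486).
min ATC = 486/9 + 217 − 48·9 + 3·9^2 = $82. That is the break-even price.
For $25 ≤ P < $82 the firm produces at a loss; below $25 it shuts down.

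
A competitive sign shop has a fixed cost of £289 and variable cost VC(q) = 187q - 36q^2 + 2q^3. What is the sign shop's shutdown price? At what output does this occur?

£25 per unit, at q = 9

The firm shuts down when price falls below the minimum of average variable cost. AVC = VC/q = 187 - 36q + 2q^2.
At the minimum of AVC, MC = AVC. MC = 187 - 72q + 6q^2; setting MC = AVC gives 4q^2 - 36q = 0, so q = 9. min AVC = 25.
The firm shuts down for any P below £25.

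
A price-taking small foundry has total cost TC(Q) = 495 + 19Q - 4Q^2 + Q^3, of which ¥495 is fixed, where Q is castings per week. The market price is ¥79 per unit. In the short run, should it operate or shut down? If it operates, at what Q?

Produce at Q = 6

From TC, MC = TC'(Q) = 19 - 8Q + 3Q^2 and AVC = VC/Q = 19 - 4Q + Q^2.
The AVC parabola has its vertex at Q = 4/2 = 2, where AVC = 19 - 4·2 + 2^2 = ¥15.
Since P = ¥79 ≥ min AVC = ¥15, price covers variable cost and the firm should produce.
P = MC gives -60 - 8Q + 3Q^2 = 0, with roots -10/3 and 6. Take the larger (rising MC): Q* = 6.
Check: AVC at Q = 6 is ¥31 ≤ P, so revenue covers variable cost.
Profit = P·Q − TC = 79·6 − 681 = -¥207, a loss, but smaller than the ¥495 fixed cost the firm would lose by shutting down.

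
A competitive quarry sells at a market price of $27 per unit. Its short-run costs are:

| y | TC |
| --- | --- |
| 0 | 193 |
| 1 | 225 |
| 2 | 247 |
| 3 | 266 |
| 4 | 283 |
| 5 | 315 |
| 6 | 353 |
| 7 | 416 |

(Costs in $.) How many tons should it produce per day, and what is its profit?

y = 4; profit = -$175

Compute π = P·y − TC at each output: y=0: -193; y=1: -198; y=2: -193; y=3: -185; y=4: -175; y=5: -180; y=6: -191; y=7: -227.
Profit is maximized at y = 4. AVC there is 90/4 = $22.50 ≤ P, so producing beats shutting down (which would give -$193).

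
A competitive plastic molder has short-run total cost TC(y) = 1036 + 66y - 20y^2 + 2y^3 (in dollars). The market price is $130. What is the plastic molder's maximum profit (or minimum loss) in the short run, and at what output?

Profit = -$268 at y = 8

AVC = 66 - 20y + 2y^2 has its minimum $16 at y = 5; price $130 clears that bar, so the firm operates.
With MC = 66 - 40y + 6y^2, P = MC on the upward-sloping part at y* = 8.
TR = 130·8 = 1040. TC = 1036 + 272 = 1308. Profit = 1040 − 1308 = -$268.
Shutting down would mean losing the fixed cost of $1036, so operating at a loss of $268 is better by $768.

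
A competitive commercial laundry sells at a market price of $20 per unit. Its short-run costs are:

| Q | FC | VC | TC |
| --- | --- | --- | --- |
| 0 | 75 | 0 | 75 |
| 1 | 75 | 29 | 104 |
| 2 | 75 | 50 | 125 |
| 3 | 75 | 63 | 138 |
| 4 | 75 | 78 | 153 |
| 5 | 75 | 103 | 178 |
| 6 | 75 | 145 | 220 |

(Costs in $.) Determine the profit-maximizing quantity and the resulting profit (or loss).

Compute π = P·Q − TC at each output: Q=0: -75; Q=1: -84; Q=2: -85; Q=3: -78; Q=4: -73; Q=5: -78; Q=6: -100.
Profit is maximized at Q = 4. AVC there is 78/4 = $19.50 ≤ P, so producing beats shutting down (which would give -$75).

Q = 4; profit = -$73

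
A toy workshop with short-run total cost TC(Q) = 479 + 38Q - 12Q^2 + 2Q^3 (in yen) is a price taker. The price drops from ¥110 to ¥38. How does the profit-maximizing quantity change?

MC = 38 - 24Q + 6Q^2; the shutdown threshold is min AVC = ¥20 (at Q = 3).
With P = ¥110 above the shutdown price, P = MC gives Q = 6.
At P = ¥38 ≥ min AVC, set P = MC: Q = 4. The firm stays open but cuts output.

Output falls from 6 to 4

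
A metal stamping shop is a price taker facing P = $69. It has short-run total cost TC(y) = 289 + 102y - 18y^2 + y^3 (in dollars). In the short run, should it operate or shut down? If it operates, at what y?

From TC, MC = TC'(y) = 102 - 36y + 3y^2 and AVC = VC/y = 102 - 18y + y^2.
AVC is minimized where dAVC/dy = -18 + 2y = 0, at y = 9; min AVC = 102 - 18·9 + 9^2 = $21.
P = $69 exceeds min AVC = $21, so the firm stays open.
Set P = MC: 69 = 102 - 36y + 3y^2 → 33 - 36y + 3y^2 = 0. The roots are y = 1 and y = 11; the profit-maximizing output is on the rising part of MC, so y* = 11.
Check: AVC at y = 11 is $25 ≤ P, so revenue covers variable cost.
Profit = P·y − TC = 69·11 − 564 = $195.

Produce at y = 11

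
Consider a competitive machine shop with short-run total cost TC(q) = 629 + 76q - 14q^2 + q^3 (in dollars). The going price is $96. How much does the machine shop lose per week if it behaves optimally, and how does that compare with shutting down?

AVC = 76 - 14q + q^2; min AVC = $27 at q = 7. Since P = $96 ≥ min AVC, the firm produces.
MC = 76 - 28q + 3q^2. Setting P = MC and taking the root on the rising branch gives q* = 10.
TR = 96·10 = 960. TC = 629 + 360 = 989. Profit = 960 − 989 = -$29.
By producing, the firm covers all variable cost plus $600 of fixed cost; shutting down would lose the full $629.

Profit = -$29 at q = 10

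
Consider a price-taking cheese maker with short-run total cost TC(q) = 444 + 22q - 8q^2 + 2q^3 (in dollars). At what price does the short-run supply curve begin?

The firm shuts down when price falls below the minimum of average variable cost. AVC = VC/q = 22 - 8q + 2q^2.
At the minimum of AVC, MC = AVC. MC = 22 - 16q + 6q^2; setting MC = AVC gives 4q^2 - 8q = 0, so q = 2. min AVC = 14.
So the shutdown price is $14.

$14 per unit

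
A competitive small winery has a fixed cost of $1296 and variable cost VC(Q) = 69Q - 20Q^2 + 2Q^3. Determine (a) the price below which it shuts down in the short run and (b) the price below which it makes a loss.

Shutdown price = $19; break-even price = $195

AVC = 69 - 20Q + 2Q^2; minimized at Q = 5, giving min AVC = $19. That is the shutdown price.
ATC = 1296/Q + 69 - 20Q + 2Q^2. Setting dATC/dQ = −1296/Q^2 − 20 + 4Q = 0 gives Q = 9 (since 4·9^3 − 20·9^2 = 1296).
min ATC = 1296/9 + 69 − 20·9 + 2·9^2 = $195. That is the break-even price.
For $19 ≤ P < $195 the firm produces at a loss; below $19 it shuts down.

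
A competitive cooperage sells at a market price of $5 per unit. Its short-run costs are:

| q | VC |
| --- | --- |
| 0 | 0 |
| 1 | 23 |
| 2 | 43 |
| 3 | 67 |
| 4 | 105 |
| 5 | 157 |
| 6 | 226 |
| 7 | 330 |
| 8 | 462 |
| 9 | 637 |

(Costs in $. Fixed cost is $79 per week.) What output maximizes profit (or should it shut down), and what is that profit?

Compute π = P·q − TC at each output: q=0: -79; q=1: -97; q=2: -112; q=3: -131; q=4: -164; q=5: -211; q=6: -275; q=7: -374; q=8: -501; q=9: -671.
Profit is highest at q = 0. Equivalently, the lowest AVC in the table is 43/2 ≈ $21.50 at q = 2, and P = $5 falls below it — price never covers variable cost, so the firm shuts down and loses only its fixed cost.

q = 0 (shut down); profit = -$79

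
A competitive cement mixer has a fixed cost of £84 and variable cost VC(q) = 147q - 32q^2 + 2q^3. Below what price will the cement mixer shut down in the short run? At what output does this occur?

The shutdown price is the minimum of AVC. VC = 147q - 32q^2 + 2q^3, so AVC = 147 - 32q + 2q^2.
At the minimum of AVC, MC = AVC. MC = 147 - 64q + 6q^2; setting MC = AVC gives 4q^2 - 32q = 0, so q = 8. min AVC = 19.
So the shutdown price is £19.

£19 per unit, at q = 8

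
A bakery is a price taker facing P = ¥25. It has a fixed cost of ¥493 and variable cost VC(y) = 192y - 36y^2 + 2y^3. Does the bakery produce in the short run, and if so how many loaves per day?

Shut down

Strip out fixed cost: VC = 192y - 36y^2 + 2y^3. Then AVC = 192 - 36y + 2y^2 and MC = 192 - 72y + 6y^2.
The AVC parabola has its vertex at y = 36/4 = 9, where AVC = 192 - 36·9 + 2·9^2 = ¥30.
P = ¥25 lies below min AVC = ¥30; no output level covers variable cost.
The firm minimizes its loss by shutting down and losing only its fixed cost of ¥493.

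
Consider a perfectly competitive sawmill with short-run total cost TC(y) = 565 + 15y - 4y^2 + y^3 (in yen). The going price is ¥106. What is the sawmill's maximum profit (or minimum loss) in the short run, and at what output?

AVC = 15 - 4y + y^2; min AVC = ¥11 at y = 2. Since P = ¥106 ≥ min AVC, the firm produces.
With MC = 15 - 8y + 3y^2, P = MC on the upward-sloping part at y* = 7.
TR = 106·7 = 742. TC = 565 + 252 = 817. Profit = 742 − 817 = -¥75.
Shutting down would mean losing the fixed cost of ¥565, so operating at a loss of ¥75 is better by ¥490.

Profit = -¥75 at y = 7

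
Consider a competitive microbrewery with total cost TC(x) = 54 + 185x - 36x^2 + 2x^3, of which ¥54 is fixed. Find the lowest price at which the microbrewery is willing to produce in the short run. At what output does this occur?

¥23 per unit, at x = 9

Short-run supply begins at min AVC. From VC = 185x - 36x^2 + 2x^3, AVC = 185 - 36x + 2x^2.
At the minimum of AVC, MC = AVC. MC = 185 - 72x + 6x^2; setting MC = AVC gives 4x^2 - 36x = 0, so x = 9. min AVC = 23.
So the shutdown price is ¥23.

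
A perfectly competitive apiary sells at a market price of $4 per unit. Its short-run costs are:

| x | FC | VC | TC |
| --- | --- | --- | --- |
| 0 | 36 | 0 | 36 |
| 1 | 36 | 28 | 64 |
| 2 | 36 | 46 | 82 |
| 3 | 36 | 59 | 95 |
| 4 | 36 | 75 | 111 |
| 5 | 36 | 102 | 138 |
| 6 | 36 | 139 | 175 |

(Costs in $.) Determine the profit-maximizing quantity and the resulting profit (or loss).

x = 0 (shut down); profit = -$36

Profit at each row (π = 4x − TC): x=0: -36; x=1: -60; x=2: -74; x=3: -83; x=4: -95; x=5: -118; x=6: -151.
Profit is highest at x = 0. Equivalently, the lowest AVC in the table is 75/4 ≈ $18.75 at x = 4, and P = $4 falls below it — price never covers variable cost, so the firm shuts down and loses only its fixed cost.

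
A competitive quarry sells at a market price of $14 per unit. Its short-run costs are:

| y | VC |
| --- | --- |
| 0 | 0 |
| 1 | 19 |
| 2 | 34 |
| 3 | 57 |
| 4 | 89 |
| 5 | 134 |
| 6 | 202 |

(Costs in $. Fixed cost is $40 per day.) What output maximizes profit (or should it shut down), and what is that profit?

y = 0 (shut down); profit = -$40

Tabulate TR − TC: y=0: -40; y=1: -45; y=2: -46; y=3: -55; y=4: -73; y=5: -104; y=6: -158.
Profit is highest at y = 0. Equivalently, the lowest AVC in the table is 34/2 ≈ $17 at y = 2, and P = $14 falls below it — price never covers variable cost, so the firm shuts down and loses only its fixed cost.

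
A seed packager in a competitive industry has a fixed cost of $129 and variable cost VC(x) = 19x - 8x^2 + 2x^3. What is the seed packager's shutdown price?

The shutdown price is the minimum of AVC. VC = 19x - 8x^2 + 2x^3, so AVC = 19 - 8x + 2x^2.
At the minimum of AVC, MC = AVC. MC = 19 - 16x + 6x^2; setting MC = AVC gives 4x^2 - 8x = 0, so x = 2. min AVC = 11.
So the shutdown price is $11.

$11 per unit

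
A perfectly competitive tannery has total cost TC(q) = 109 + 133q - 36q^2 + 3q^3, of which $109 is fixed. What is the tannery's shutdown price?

The shutdown price is the minimum of AVC. VC = 133q - 36q^2 + 3q^3, so AVC = 133 - 36q + 3q^2.
dAVC/dq = -36 + 6q = 0 gives q = 6. min AVC = 133 - 36·6 + 3·6^2 = 25.
The firm shuts down for any P below $25.

$25 per unit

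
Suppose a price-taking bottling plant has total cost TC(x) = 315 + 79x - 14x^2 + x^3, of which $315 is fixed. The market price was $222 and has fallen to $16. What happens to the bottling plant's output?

Output falls from 13 to 0 (the firm shuts down)

AVC = 79 - 14x + x^2, minimized at x = 7 where min AVC = $30. MC = 79 - 28x + 3x^2.
At P = $222 ≥ min AVC, set P = MC on the rising branch: x = 13.
At P = $16 < min AVC = $30, price no longer covers variable cost at any output, so the firm shuts down: x = 0.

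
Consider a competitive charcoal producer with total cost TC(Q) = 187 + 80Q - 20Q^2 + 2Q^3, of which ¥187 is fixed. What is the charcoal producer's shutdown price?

¥30 per unit

Short-run supply begins at min AVC. From VC = 80Q - 20Q^2 + 2Q^3, AVC = 80 - 20Q + 2Q^2.
At the minimum of AVC, MC = AVC. MC = 80 - 40Q + 6Q^2; setting MC = AVC gives 4Q^2 - 20Q = 0, so Q = 5. min AVC = 30.
For P < ¥30 the firm produces nothing.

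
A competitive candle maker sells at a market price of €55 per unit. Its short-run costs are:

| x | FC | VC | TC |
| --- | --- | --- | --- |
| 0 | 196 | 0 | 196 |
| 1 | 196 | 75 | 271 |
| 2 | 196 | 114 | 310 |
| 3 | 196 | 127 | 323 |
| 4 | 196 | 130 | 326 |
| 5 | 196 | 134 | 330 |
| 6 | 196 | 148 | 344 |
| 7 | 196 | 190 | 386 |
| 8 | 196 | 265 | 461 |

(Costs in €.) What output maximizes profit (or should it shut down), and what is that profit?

Tabulate TR − TC: x=0: -196; x=1: -216; x=2: -200; x=3: -158; x=4: -106; x=5: -55; x=6: -14; x=7: -1; x=8: -21.
Profit is maximized at x = 7. AVC there is 190/7 = €27.14 ≤ P, so producing beats shutting down (which would give -€196).

x = 7; profit = -€1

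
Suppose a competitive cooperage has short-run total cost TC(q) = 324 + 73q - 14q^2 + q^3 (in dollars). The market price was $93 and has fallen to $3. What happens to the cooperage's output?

Output falls from 10 to 0 (the firm shuts down)

MC = 73 - 28q + 3q^2; the shutdown threshold is min AVC = $24 (at q = 7).
At P = $93 ≥ min AVC, set P = MC on the rising branch: q = 10.
At P = $3 < min AVC = $24, price no longer covers variable cost at any output, so the firm shuts down: q = 0.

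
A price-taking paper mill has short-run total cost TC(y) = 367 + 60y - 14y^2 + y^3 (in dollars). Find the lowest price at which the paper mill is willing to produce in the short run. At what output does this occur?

$11 per unit, at y = 7

The firm shuts down when price falls below the minimum of average variable cost. AVC = VC/y = 60 - 14y + y^2.
At the minimum of AVC, MC = AVC. MC = 60 - 28y + 3y^2; setting MC = AVC gives 2y^2 - 14y = 0, so y = 7. min AVC = 11.
So the shutdown price is $11.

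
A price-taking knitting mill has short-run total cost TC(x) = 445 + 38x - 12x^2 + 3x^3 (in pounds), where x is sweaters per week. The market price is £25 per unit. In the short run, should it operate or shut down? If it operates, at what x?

Strip out fixed cost: VC = 38x - 12x^2 + 3x^3. Then AVC = 38 - 12x + 3x^2 and MC = 38 - 24x + 9x^2.
The AVC parabola has its vertex at x = 12/6 = 2, where AVC = 38 - 12·2 + 3·2^2 = £26.
With P < min AVC (£25 < £26), every unit sold adds to the loss.
The firm minimizes its loss by shutting down and losing only its fixed cost of £445.

Shut down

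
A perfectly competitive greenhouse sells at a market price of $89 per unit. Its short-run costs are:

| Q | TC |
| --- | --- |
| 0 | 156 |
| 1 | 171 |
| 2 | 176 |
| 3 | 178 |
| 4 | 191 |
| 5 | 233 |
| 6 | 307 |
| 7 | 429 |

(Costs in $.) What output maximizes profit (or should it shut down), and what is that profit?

Q = 6; profit = $227

Compute π = P·Q − TC at each output: Q=0: -156; Q=1: -82; Q=2: 2; Q=3: 89; Q=4: 165; Q=5: 212; Q=6: 227; Q=7: 194.
Profit is maximized at Q = 6. AVC there is 151/6 = $25.17 ≤ P, so producing beats shutting down (which would give -$156).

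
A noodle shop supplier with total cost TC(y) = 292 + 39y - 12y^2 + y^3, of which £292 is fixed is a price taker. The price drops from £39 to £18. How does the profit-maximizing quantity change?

Output falls from 8 to 7

AVC = 39 - 12y + y^2, minimized at y = 6 where min AVC = £3. MC = 39 - 24y + 3y^2.
With P = £39 above the shutdown price, P = MC gives y = 8.
At P = £18 ≥ min AVC, set P = MC: y = 7. The firm stays open but cuts output.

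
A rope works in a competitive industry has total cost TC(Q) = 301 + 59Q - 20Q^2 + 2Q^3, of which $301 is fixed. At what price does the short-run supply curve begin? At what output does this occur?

$9 per unit, at Q = 5

The shutdown price is the minimum of AVC. VC = 59Q - 20Q^2 + 2Q^3, so AVC = 59 - 20Q + 2Q^2.
dAVC/dQ = -20 + 4Q = 0 gives Q = 5. min AVC = 59 - 20·5 + 2·5^2 = 9.
For P < $9 the firm produces nothing.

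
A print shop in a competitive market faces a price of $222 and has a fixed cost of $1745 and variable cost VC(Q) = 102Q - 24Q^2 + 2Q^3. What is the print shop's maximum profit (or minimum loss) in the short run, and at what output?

Profit = -$145 at Q = 10

AVC = 102 - 24Q + 2Q^2 has its minimum $30 at Q = 6; price $222 clears that bar, so the firm operates.
MC = 102 - 48Q + 6Q^2. Setting P = MC and taking the root on the rising branch gives Q* = 10.
TR = 222·10 = 2220. TC = 1745 + 620 = 2365. Profit = 2220 − 2365 = -$145.
That loss of $145 beats the $1745 the firm would lose by shutting down; producing recovers $1600 of fixed cost.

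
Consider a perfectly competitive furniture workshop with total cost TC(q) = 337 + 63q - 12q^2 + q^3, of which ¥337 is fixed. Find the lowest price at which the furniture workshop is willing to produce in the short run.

¥27 per unit

The firm shuts down when price falls below the minimum of average variable cost. AVC = VC/q = 63 - 12q + q^2.
dAVC/dq = -12 + 2q = 0 gives q = 6. min AVC = 63 - 12·6 + 6^2 = 27.
For P < ¥27 the firm produces nothing.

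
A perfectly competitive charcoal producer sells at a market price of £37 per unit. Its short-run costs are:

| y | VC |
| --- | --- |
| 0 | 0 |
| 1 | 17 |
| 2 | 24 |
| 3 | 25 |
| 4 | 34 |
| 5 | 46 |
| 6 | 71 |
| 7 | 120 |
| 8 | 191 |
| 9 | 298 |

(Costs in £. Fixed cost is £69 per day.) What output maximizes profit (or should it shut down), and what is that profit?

y = 6; profit = £82

Tabulate TR − TC: y=0: -69; y=1: -49; y=2: -19; y=3: 17; y=4: 45; y=5: 70; y=6: 82; y=7: 70; y=8: 36; y=9: -34.
Profit is maximized at y = 6. AVC there is 71/6 = £11.83 ≤ P, so producing beats shutting down (which would give -£69).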